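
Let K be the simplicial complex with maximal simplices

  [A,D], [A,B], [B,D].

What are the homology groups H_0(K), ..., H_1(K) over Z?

We work with the vertex ordering A < B < D. The simplices of K, each written with vertices in increasing order, are:

  0-simplices (3): A, B, D
  1-simplices (3): AB, AD, BD

so the chain groups are C_0 ≅ Z^3, C_1 ≅ Z^3.

∂_1: C_1 → C_0 sends each edge [p,q] (with p < q) to q − p.
The resulting 3×3 matrix has rank 2, and its Smith normal form has invariant factors (1,1).

Now H_k = ker ∂_k / im ∂_{k+1}, so:

  H_0: rank C_0 − rank ∂_1 = 3 − 2 = 1, and the invariant factors of ∂_1 are all 1, so H_0 ≅ Z.
  H_1: rank ker ∂_1 − rank ∂_2 = (3 − 2) − 0 = 1, and there is no ∂_2, so H_1 ≅ Z.

H_0 = Z,  H_1 = Z.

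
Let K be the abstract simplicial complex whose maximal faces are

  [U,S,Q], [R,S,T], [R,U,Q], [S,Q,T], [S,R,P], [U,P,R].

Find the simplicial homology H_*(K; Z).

Take the total order P < Q < R < S < T < U on the vertex set. Then K (dimension 2) consists of the simplices:

  0-simplices (6): P, Q, R, S, T, U
  1-simplices (12): PR, PS, PU, QR, QS, QT, QU, RS, RT, RU, ST, SU
  2-simplices (6): PRS, PRU, QRU, QST, QSU, RST

Hence C_0 ≅ Z^6, C_1 ≅ Z^12, C_2 ≅ Z^6.

Boundary ∂_1: C_1 → C_0 maps an edge to its endpoints' difference, ∂[p,q] = q − p. For instance
  ∂QT = T − Q.
The 6×12 boundary matrix has rank 5 and Smith normal form diag(1,1,1,1,1).

Boundary ∂_2: C_2 → C_1 maps a triangle to the signed sum of its edges. For instance
  ∂QRU = RU − QU + QR,
  ∂QST = ST − QT + QS.
As a 12×6 matrix over Z this has rank 6, with invariant factors (1,1,1,1,1,1).

From H_k ≅ ker(∂_k) / im(∂_{k+1}) we obtain:

  H_0: rank C_0 − rank ∂_1 = 6 − 5 = 1, and the invariant factors of ∂_1 are all 1, so H_0 ≅ Z.
  H_1: rank ker ∂_1 − rank ∂_2 = (12 − 5) − 6 = 1, and the invariant factors of ∂_2 are all 1, so H_1 ≅ Z.
  H_2: rank ker ∂_2 − rank ∂_3 = (6 − 6) − 0 = 0, and there is no ∂_3, so H_2 ≅ 0.

H_0 = Z,  H_1 = Z,  H_2 = 0.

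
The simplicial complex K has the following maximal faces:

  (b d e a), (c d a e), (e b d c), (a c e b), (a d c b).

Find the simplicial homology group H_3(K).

H_3 ≅ Z.

We work with the vertex ordering a < b < c < d < e. The simplices of K, each written with vertices in increasing order, are:

  0-simplices (5): a, b, c, d, e
  1-simplices (10): ab, ac, ad, ae, bc, bd, be, cd, ce, de
  2-simplices (10): abc, abd, abe, acd, ace, ade, bcd, bce, bde, cde
  3-simplices (5): abcd, abce, abde, acde, bcde

so the chain groups are C_0 ≅ Z^5, C_1 ≅ Z^10, C_2 ≅ Z^10, C_3 ≅ Z^5.

Boundary ∂_1: C_1 → C_0 is given by ∂[p,q] = [q] − [p]. For instance
  ∂de = e − d.
As a 5×10 matrix over Z this has rank 4, with invariant factors (1,1,1,1).

Boundary ∂_2: C_2 → C_1 maps a triangle to the signed sum of its edges. For instance
  ∂bce = ce − be + bc,
  ∂cde = de − ce + cd.
The 10×10 boundary matrix has rank 6 and Smith normal form diag(1,1,1,1,1,1).

The boundary map ∂_3: C_3 → C_2 sends each 3-simplex σ to the alternating sum Σ_i (−1)^i (σ with its i-th vertex removed). For instance
  ∂bcde = cde − bde + bce − bcd,
  ∂abce = bce − ace + abe − abc.
As a 10×5 matrix over Z this has rank 4, with invariant factors (1,1,1,1).

Reading off H_k = ker ∂_k / im ∂_{k+1}:

  H_3: rank ker ∂_3 − rank ∂_4 = (5 − 4) − 0 = 1, and there is no ∂_4, so H_3 ≅ Z.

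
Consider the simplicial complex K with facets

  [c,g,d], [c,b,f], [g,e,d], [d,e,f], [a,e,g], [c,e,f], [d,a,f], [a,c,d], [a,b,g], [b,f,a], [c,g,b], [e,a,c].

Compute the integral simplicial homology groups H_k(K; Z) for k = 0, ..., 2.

H_0 = Z,  H_1 = Z/2,  H_2 = 0.

We work with the vertex ordering a < b < c < d < e < f < g. The simplices of K, each written with vertices in increasing order, are:

  0-simplices (7): a, b, c, d, e, f, g
  1-simplices (18): ab, ac, ad, ae, af, ag, bc, bf, bg, cd, ce, cf, cg, de, df, dg, ef, eg
  2-simplices (12): abf, abg, acd, ace, adf, aeg, bcf, bcg, cdg, cef, def, deg

so the chain groups are C_0 ≅ Z^7, C_1 ≅ Z^18, C_2 ≅ Z^12.

Boundary ∂_1: C_1 → C_0 is given by ∂[p,q] = [q] − [p]. For instance
  ∂ef = f − e.
As a 7×18 matrix over Z this has rank 6, with invariant factors (1,1,1,1,1,1).

The boundary map ∂_2: C_2 → C_1 maps a triangle to the signed sum of its edges. For instance
  ∂bcg = cg − bg + bc,
  ∂ace = ce − ae + ac.
The resulting 18×12 matrix has rank 12, and its Smith normal form has invariant factors (1,1,1,1,1,1,1,1,1,1,1,2).

Now H_k = ker ∂_k / im ∂_{k+1}, so:

  H_0: rank C_0 − rank ∂_1 = 7 − 6 = 1, and the invariant factors of ∂_1 are all 1, so H_0 = Z.
  H_1: rank ker ∂_1 − rank ∂_2 = (18 − 6) − 12 = 0, and ∂_2 has invariant factor 2 > 1, so H_1 = Z/2.
  H_2: rank ker ∂_2 − rank ∂_3 = (12 − 12) − 0 = 0, and there is no ∂_3, so H_2 = 0.

(K is a triangulation of the real projective plane RP^2.)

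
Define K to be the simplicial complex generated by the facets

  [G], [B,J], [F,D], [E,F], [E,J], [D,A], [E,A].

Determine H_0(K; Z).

H_0 ≅ Z^2.

We work with the vertex ordering A < B < D < E < F < G < J. The simplices of K, each written with vertices in increasing order, are:

  0-simplices (7): A, B, D, E, F, G, J
  1-simplices (6): AD, AE, BJ, DF, EF, EJ

so the chain groups are C_0 ≅ Z^7, C_1 ≅ Z^6.

Boundary ∂_1: C_1 → C_0 sends each edge [p,q] (with p < q) to q − p. For instance
  ∂AD = D − A.
The 7×6 boundary matrix has rank 5 and Smith normal form diag(1,1,1,1,1).

Computing H_k = (kernel of ∂_k) / (image of ∂_{k+1}):

  H_0: rank C_0 − rank ∂_1 = 7 − 5 = 2, and the invariant factors of ∂_1 are all 1, so H_0 ≅ Z^2.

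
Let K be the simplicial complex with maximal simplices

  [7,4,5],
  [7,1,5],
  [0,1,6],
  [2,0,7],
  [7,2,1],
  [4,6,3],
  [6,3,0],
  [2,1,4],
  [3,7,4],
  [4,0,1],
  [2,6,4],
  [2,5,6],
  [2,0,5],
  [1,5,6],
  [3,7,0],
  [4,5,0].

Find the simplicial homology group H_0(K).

H_0 ≅ Z.

We work with the vertex ordering 0 < 1 < 2 < 3 < 4 < 5 < 6 < 7. The simplices of K, each written with vertices in increasing order, are:

  0-simplices (8): [0], [1], [2], [3], [4], [5], [6], [7]
  1-simplices (24): (24 of them)
  2-simplices (16): [0,1,4], [0,1,6], [0,2,5], [0,2,7], [0,3,6], [0,3,7], [0,4,5], [1,2,4], [1,2,7], [1,5,6], [1,5,7], [2,4,6], [2,5,6], [3,4,6], [3,4,7], [4,5,7]

Hence C_0 ≅ Z^8, C_1 ≅ Z^24, C_2 ≅ Z^16.

Boundary ∂_1: C_1 → C_0 maps an edge to its endpoints' difference, ∂[p,q] = q − p. For instance
  ∂[3,4] = [4] − [3].
This gives a 8×24 integer matrix of rank 7; reducing to Smith normal form yields diagonal entries (1,1,1,1,1,1,1).

∂_2: C_2 → C_1 acts by ∂[p,q,r] = [q,r] − [p,r] + [p,q]. For instance
  ∂[0,1,4] = [1,4] − [0,4] + [0,1],
  ∂[0,1,6] = [1,6] − [0,6] + [0,1].
The resulting 24×16 matrix has rank 15, and its Smith normal form has invariant factors (1,1,1,1,1,1,1,1,1,1,1,1,1,1,1).

From H_k ≅ ker(∂_k) / im(∂_{k+1}) we obtain:

  H_0: rank C_0 − rank ∂_1 = 8 − 7 = 1, and the invariant factors of ∂_1 are all 1, so H_0 = Z.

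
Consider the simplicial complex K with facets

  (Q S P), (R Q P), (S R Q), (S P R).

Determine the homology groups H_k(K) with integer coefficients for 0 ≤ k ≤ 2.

H_0 ≅ Z,  H_1 = 0,  H_2 ≅ Z.

We work with the vertex ordering P < Q < R < S. The simplices of K, each written with vertices in increasing order, are:

  0-simplices (4): P, Q, R, S
  1-simplices (6): PQ, PR, PS, QR, QS, RS
  2-simplices (4): PQR, PQS, PRS, QRS

Hence C_0 ≅ Z^4, C_1 ≅ Z^6, C_2 ≅ Z^4.

Boundary ∂_1: C_1 → C_0 maps an edge to its endpoints' difference, ∂[p,q] = q − p. For instance
  ∂RS = S − R.
This gives a 4×6 integer matrix of rank 3; reducing to Smith normal form yields diagonal entries (1,1,1).

∂_2: C_2 → C_1 acts by ∂[p,q,r] = [q,r] − [p,r] + [p,q]. For instance
  ∂PQR = QR − PR + PQ,
  ∂PQS = QS − PS + PQ.
This gives a 6×4 integer matrix of rank 3; reducing to Smith normal form yields diagonal entries (1,1,1).

From H_k ≅ ker(∂_k) / im(∂_{k+1}) we obtain:

  H_0: rank C_0 − rank ∂_1 = 4 − 3 = 1, and the invariant factors of ∂_1 are all 1, so H_0 ≅ Z.
  H_1: rank ker ∂_1 − rank ∂_2 = (6 − 3) − 3 = 0, and the invariant factors of ∂_2 are all 1, so H_1 ≅ 0.
  H_2: rank ker ∂_2 − rank ∂_3 = (4 − 3) − 0 = 1, and there is no ∂_3, so H_2 ≅ Z.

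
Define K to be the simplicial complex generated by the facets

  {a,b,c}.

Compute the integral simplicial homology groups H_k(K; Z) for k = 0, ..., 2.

H_0 ≅ Z,  H_1 = 0,  H_2 = 0.

Take the total order a < b < c on the vertex set. Then K (dimension 2) consists of the simplices:

  0-simplices (3): a, b, c
  1-simplices (3): ab, ac, bc
  2-simplices (1): abc

giving chain groups C_0 ≅ Z^3, C_1 ≅ Z^3, C_2 ≅ Z^1.

The boundary map ∂_1: C_1 → C_0 sends each edge [p,q] (with p < q) to q − p. For instance
  ∂bc = c − b.
This gives a 3×3 integer matrix of rank 2; reducing to Smith normal form yields diagonal entries (1,1).

∂_2: C_2 → C_1 sends each 2-simplex [p,q,r] to [q,r] − [p,r] + [p,q]. For instance
  ∂abc = bc − ac + ab.
The resulting 3×1 matrix has rank 1, and its Smith normal form has invariant factors (1).

Now H_k = ker ∂_k / im ∂_{k+1}, so:

  H_0: rank C_0 − rank ∂_1 = 3 − 2 = 1, and the invariant factors of ∂_1 are all 1, so H_0 = Z.
  H_1: rank ker ∂_1 − rank ∂_2 = (3 − 2) − 1 = 0, and the invariant factors of ∂_2 are all 1, so H_1 = 0.
  H_2: rank ker ∂_2 − rank ∂_3 = (1 − 1) − 0 = 0, and there is no ∂_3, so H_2 = 0.

As a check, the Euler characteristic is 3 − 3 + 1 = 1, which agrees with 1 − 0 + 0 = 1.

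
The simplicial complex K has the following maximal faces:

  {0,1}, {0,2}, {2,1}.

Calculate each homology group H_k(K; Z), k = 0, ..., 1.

H_0 ≅ Z,  H_1 ≅ Z.

Take the total order 0 < 1 < 2 on the vertex set. Then K (dimension 1) consists of the simplices:

  0-simplices (3): [0], [1], [2]
  1-simplices (3): [0,1], [0,2], [1,2]

so the chain groups are C_0 ≅ Z^3, C_1 ≅ Z^3.

Boundary ∂_1: C_1 → C_0 is given by ∂[p,q] = [q] − [p].
The resulting 3×3 matrix has rank 2, and its Smith normal form has invariant factors (1,1).

Reading off H_k = ker ∂_k / im ∂_{k+1}:

  H_0: rank C_0 − rank ∂_1 = 3 − 2 = 1, and the invariant factors of ∂_1 are all 1, so H_0 = Z.
  H_1: rank ker ∂_1 − rank ∂_2 = (3 − 2) − 0 = 1, and there is no ∂_2, so H_1 = Z.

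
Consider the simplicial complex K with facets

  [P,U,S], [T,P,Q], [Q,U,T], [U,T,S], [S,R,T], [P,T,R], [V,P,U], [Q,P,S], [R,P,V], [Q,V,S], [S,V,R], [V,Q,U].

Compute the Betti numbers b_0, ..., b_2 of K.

Order the vertices as P < Q < R < S < T < U < V. Listing each simplex with vertices in this order, K has dimension 2 with simplices:

  0-simplices (7): P, Q, R, S, T, U, V
  1-simplices (18): PQ, PR, PS, PT, PU, PV, QS, QT, QU, QV, RS, RT, RV, ST, SU, SV, TU, UV
  2-simplices (12): PQS, PQT, PRT, PRV, PSU, PUV, QSV, QTU, QUV, RST, RSV, STU

giving chain groups C_0 ≅ Z^7, C_1 ≅ Z^18, C_2 ≅ Z^12.

Boundary ∂_1: C_1 → C_0 is given by ∂[p,q] = [q] − [p].
The 7×18 boundary matrix has rank 6 and Smith normal form diag(1,1,1,1,1,1).

Boundary ∂_2: C_2 → C_1 maps a triangle to the signed sum of its edges. For instance
  ∂PRT = RT − PT + PR,
  ∂STU = TU − SU + ST.
The resulting 18×12 matrix has rank 12, and its Smith normal form has invariant factors (1,1,1,1,1,1,1,1,1,1,1,2).

Reading off H_k = ker ∂_k / im ∂_{k+1}:

  H_0: rank C_0 − rank ∂_1 = 7 − 6 = 1, and the invariant factors of ∂_1 are all 1, so H_0 ≅ Z.
  H_1: rank ker ∂_1 − rank ∂_2 = (18 − 6) − 12 = 0, and ∂_2 has invariant factor 2 > 1, so H_1 ≅ Z/2Z.
  H_2: rank ker ∂_2 − rank ∂_3 = (12 − 12) − 0 = 0, and there is no ∂_3, so H_2 ≅ 0.

As a check, the Euler characteristic is 7 − 18 + 12 = 1, which agrees with 1 − 0 + 0 = 1.

Hence the Betti numbers are b_0 = 1, b_1 = 0, b_2 = 0.

b_0 = 1, b_1 = 0, b_2 = 0.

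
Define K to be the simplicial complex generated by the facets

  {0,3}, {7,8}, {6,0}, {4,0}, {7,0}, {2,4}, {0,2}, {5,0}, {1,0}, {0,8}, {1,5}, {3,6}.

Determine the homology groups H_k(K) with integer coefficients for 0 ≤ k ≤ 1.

Take the total order 0 < 1 < 2 < 3 < 4 < 5 < 6 < 7 < 8 on the vertex set. Then K (dimension 1) consists of the simplices:

  0-simplices (9): [0], [1], [2], [3], [4], [5], [6], [7], [8]
  1-simplices (12): [0,1], [0,2], [0,3], [0,4], [0,5], [0,6], [0,7], [0,8], [1,5], [2,4], [3,6], [7,8]

Hence C_0 ≅ Z^9, C_1 ≅ Z^12.

Boundary ∂_1: C_1 → C_0 is given by ∂[p,q] = [q] − [p].
The resulting 9×12 matrix has rank 8, and its Smith normal form has invariant factors (1,1,1,1,1,1,1,1).

Computing H_k = (kernel of ∂_k) / (image of ∂_{k+1}):

  H_0: rank C_0 − rank ∂_1 = 9 − 8 = 1, and the invariant factors of ∂_1 are all 1, so H_0 = Z.
  H_1: rank ker ∂_1 − rank ∂_2 = (12 − 8) − 0 = 4, and there is no ∂_2, so H_1 = Z^4.

As a check, the Euler characteristic is 9 − 12 = -3, which agrees with 1 − 4 = -3.

H_0 = Z,  H_1 = Z^4.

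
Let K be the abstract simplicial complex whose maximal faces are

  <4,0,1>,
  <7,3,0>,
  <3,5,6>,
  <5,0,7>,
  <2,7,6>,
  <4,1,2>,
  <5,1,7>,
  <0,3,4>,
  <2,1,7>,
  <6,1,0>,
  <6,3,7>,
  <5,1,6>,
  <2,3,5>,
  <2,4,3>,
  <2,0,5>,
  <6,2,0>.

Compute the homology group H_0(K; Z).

H_0 = Z.

Fix the vertex order 0 < 1 < 2 < 3 < 4 < 5 < 6 < 7 and write every simplex with vertices in increasing order. Then dim K = 2 and the simplices of K are:

  0-simplices (8): [0], [1], [2], [3], [4], [5], [6], [7]
  1-simplices (24): (24 of them)
  2-simplices (16): [0,1,4], [0,1,6], [0,2,5], [0,2,6], [0,3,4], [0,3,7], [0,5,7], [1,2,4], [1,2,7], [1,5,6], [1,5,7], [2,3,4], [2,3,5], [2,6,7], [3,5,6], [3,6,7]

so the chain groups are C_0 ≅ Z^8, C_1 ≅ Z^24, C_2 ≅ Z^16.

Boundary ∂_1: C_1 → C_0 maps an edge to its endpoints' difference, ∂[p,q] = q − p. For instance
  ∂[2,6] = [6] − [2].
This gives a 8×24 integer matrix of rank 7; reducing to Smith normal form yields diagonal entries (1,1,1,1,1,1,1).

∂_2: C_2 → C_1 acts by ∂[p,q,r] = [q,r] − [p,r] + [p,q]. For instance
  ∂[1,5,6] = [5,6] − [1,6] + [1,5],
  ∂[0,2,6] = [2,6] − [0,6] + [0,2].
The resulting 24×16 matrix has rank 15, and its Smith normal form has invariant factors (1,1,1,1,1,1,1,1,1,1,1,1,1,1,1).

Computing H_k = (kernel of ∂_k) / (image of ∂_{k+1}):

  H_0: rank C_0 − rank ∂_1 = 8 − 7 = 1, and the invariant factors of ∂_1 are all 1, so H_0 ≅ Z.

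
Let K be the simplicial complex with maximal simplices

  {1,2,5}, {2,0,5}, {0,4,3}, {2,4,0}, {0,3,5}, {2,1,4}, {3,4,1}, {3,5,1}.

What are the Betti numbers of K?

Take the total order 0 < 1 < 2 < 3 < 4 < 5 on the vertex set. Then K (dimension 2) consists of the simplices:

  0-simplices (6): [0], [1], [2], [3], [4], [5]
  1-simplices (12): [0,2], [0,3], [0,4], [0,5], [1,2], [1,3], [1,4], [1,5], [2,4], [2,5], [3,4], [3,5]
  2-simplices (8): [0,2,4], [0,2,5], [0,3,4], [0,3,5], [1,2,4], [1,2,5], [1,3,4], [1,3,5]

so the chain groups are C_0 ≅ Z^6, C_1 ≅ Z^12, C_2 ≅ Z^8.

The boundary map ∂_1: C_1 → C_0 sends each edge [p,q] (with p < q) to q − p. For instance
  ∂[1,5] = [5] − [1].
This gives a 6×12 integer matrix of rank 5; reducing to Smith normal form yields diagonal entries (1,1,1,1,1).

Boundary ∂_2: C_2 → C_1 acts by ∂[p,q,r] = [q,r] − [p,r] + [p,q]. For instance
  ∂[1,2,4] = [2,4] − [1,4] + [1,2],
  ∂[0,2,4] = [2,4] − [0,4] + [0,2].
The resulting 12×8 matrix has rank 7, and its Smith normal form has invariant factors (1,1,1,1,1,1,1).

Now H_k = ker ∂_k / im ∂_{k+1}, so:

  H_0: rank C_0 − rank ∂_1 = 6 − 5 = 1, and the invariant factors of ∂_1 are all 1, so H_0 = Z.
  H_1: rank ker ∂_1 − rank ∂_2 = (12 − 5) − 7 = 0, and the invariant factors of ∂_2 are all 1, so H_1 = 0.
  H_2: rank ker ∂_2 − rank ∂_3 = (8 − 7) − 0 = 1, and there is no ∂_3, so H_2 = Z.

As a check, the Euler characteristic is 6 − 12 + 8 = 2, which agrees with 1 − 0 + 1 = 2.
(K is a triangulation of the 2-sphere S^2.)

Hence the Betti numbers are b_0 = 1, b_1 = 0, b_2 = 1.

b_0 = 1, b_1 = 0, b_2 = 1.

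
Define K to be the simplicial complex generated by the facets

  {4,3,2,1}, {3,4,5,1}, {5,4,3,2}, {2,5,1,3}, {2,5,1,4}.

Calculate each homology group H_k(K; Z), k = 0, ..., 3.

H_0 = Z,  H_1 = 0,  H_2 = 0,  H_3 = Z.

Order the vertices as 1 < 2 < 3 < 4 < 5. Listing each simplex with vertices in this order, K has dimension 3 with simplices:

  0-simplices (5): [1], [2], [3], [4], [5]
  1-simplices (10): [1,2], [1,3], [1,4], [1,5], [2,3], [2,4], [2,5], [3,4], [3,5], [4,5]
  2-simplices (10): [1,2,3], [1,2,4], [1,2,5], [1,3,4], [1,3,5], [1,4,5], [2,3,4], [2,3,5], [2,4,5], [3,4,5]
  3-simplices (5): [1,2,3,4], [1,2,3,5], [1,2,4,5], [1,3,4,5], [2,3,4,5]

so the chain groups are C_0 ≅ Z^5, C_1 ≅ Z^10, C_2 ≅ Z^10, C_3 ≅ Z^5.

The boundary map ∂_1: C_1 → C_0 maps an edge to its endpoints' difference, ∂[p,q] = q − p.
As a 5×10 matrix over Z this has rank 4, with invariant factors (1,1,1,1).

Boundary ∂_2: C_2 → C_1 maps a triangle to the signed sum of its edges. For instance
  ∂[2,3,4] = [3,4] − [2,4] + [2,3],
  ∂[1,2,5] = [2,5] − [1,5] + [1,2].
This gives a 10×10 integer matrix of rank 6; reducing to Smith normal form yields diagonal entries (1,1,1,1,1,1).

The boundary map ∂_3: C_3 → C_2 sends each 3-simplex σ to the alternating sum Σ_i (−1)^i (σ with its i-th vertex removed). For instance
  ∂[1,2,3,5] = [2,3,5] − [1,3,5] + [1,2,5] − [1,2,3],
  ∂[1,2,4,5] = [2,4,5] − [1,4,5] + [1,2,5] − [1,2,4].
The resulting 10×5 matrix has rank 4, and its Smith normal form has invariant factors (1,1,1,1).

Computing H_k = (kernel of ∂_k) / (image of ∂_{k+1}):

  H_0: rank C_0 − rank ∂_1 = 5 − 4 = 1, and the invariant factors of ∂_1 are all 1, so H_0 ≅ Z.
  H_1: rank ker ∂_1 − rank ∂_2 = (10 − 4) − 6 = 0, and the invariant factors of ∂_2 are all 1, so H_1 ≅ 0.
  H_2: rank ker ∂_2 − rank ∂_3 = (10 − 6) − 4 = 0, and the invariant factors of ∂_3 are all 1, so H_2 ≅ 0.
  H_3: rank ker ∂_3 − rank ∂_4 = (5 − 4) − 0 = 1, and there is no ∂_4, so H_3 ≅ Z.

As a check, the Euler characteristic is 5 − 10 + 10 − 5 = 0, which agrees with 1 − 0 + 0 − 1 = 0.
(K is a triangulation of the 3-sphere S^3.)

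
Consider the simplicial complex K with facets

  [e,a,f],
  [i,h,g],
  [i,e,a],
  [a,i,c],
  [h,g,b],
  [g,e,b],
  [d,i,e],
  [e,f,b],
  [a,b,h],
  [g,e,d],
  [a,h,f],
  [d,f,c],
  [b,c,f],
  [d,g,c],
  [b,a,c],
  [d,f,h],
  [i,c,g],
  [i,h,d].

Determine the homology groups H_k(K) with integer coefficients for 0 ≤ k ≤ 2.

H_0 = Z,  H_1 = Z ⊕ Z/2Z,  H_2 = 0.

K has 9 vertices, 27 edges, 18 triangles.
rank ∂_0 = 0, rank ∂_1 = 8 ⇒ b_0 = 9 − 0 − 8 = 1; all invariant factors of ∂_1 are 1 so no torsion. So H_0 ≅ Z.
rank ∂_1 = 8, rank ∂_2 = 18 ⇒ b_1 = 27 − 8 − 18 = 1; ∂_2 has invariant factor(s) [2] giving torsion. So H_1 ≅ Z ⊕ Z/2Z.
rank ∂_2 = 18, rank ∂_3 = 0 ⇒ b_2 = 18 − 18 − 0 = 0. So H_2 ≅ 0.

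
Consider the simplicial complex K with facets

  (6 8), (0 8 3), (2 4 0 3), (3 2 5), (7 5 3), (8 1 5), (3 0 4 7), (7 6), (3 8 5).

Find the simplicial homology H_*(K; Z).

K has 9 vertices, 19 edges, 12 triangles, 2 3-simplices.
rank ∂_0 = 0, rank ∂_1 = 8 ⇒ b_0 = 9 − 0 − 8 = 1; all invariant factors of ∂_1 are 1 so no torsion. So H_0 ≅ Z.
rank ∂_1 = 8, rank ∂_2 = 10 ⇒ b_1 = 19 − 8 − 10 = 1; all invariant factors of ∂_2 are 1 so no torsion. So H_1 ≅ Z.
rank ∂_2 = 10, rank ∂_3 = 2 ⇒ b_2 = 12 − 10 − 2 = 0; all invariant factors of ∂_3 are 1 so no torsion. So H_2 ≅ 0.
rank ∂_3 = 2, rank ∂_4 = 0 ⇒ b_3 = 2 − 2 − 0 = 0. So H_3 ≅ 0.

H_0 ≅ Z,  H_1 ≅ Z,  H_2 = 0,  H_3 = 0.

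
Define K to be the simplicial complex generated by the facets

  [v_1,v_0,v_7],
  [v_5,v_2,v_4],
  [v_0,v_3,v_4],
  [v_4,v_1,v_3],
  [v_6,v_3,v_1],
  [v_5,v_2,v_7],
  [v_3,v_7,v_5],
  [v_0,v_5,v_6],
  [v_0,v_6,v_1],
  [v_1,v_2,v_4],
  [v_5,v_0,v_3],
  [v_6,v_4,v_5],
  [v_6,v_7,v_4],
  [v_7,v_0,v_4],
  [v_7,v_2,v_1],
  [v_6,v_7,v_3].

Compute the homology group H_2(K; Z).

H_2 ≅ Z.

Order the vertices as v_0 < v_1 < v_2 < v_3 < v_4 < v_5 < v_6 < v_7. Listing each simplex with vertices in this order, K has dimension 2 with simplices:

  0-simplices (8): [v_0], [v_1], [v_2], [v_3], [v_4], [v_5], [v_6], [v_7]
  1-simplices (24): (24 of them)
  2-simplices (16): (16 of them)

so the chain groups are C_0 ≅ Z^8, C_1 ≅ Z^24, C_2 ≅ Z^16.

Boundary ∂_1: C_1 → C_0 sends each edge [p,q] (with p < q) to q − p.
The resulting 8×24 matrix has rank 7, and its Smith normal form has invariant factors (1,1,1,1,1,1,1).

The boundary map ∂_2: C_2 → C_1 maps a triangle to the signed sum of its edges. For instance
  ∂[v_0,v_1,v_6] = [v_1,v_6] − [v_0,v_6] + [v_0,v_1],
  ∂[v_0,v_3,v_5] = [v_3,v_5] − [v_0,v_5] + [v_0,v_3].
The 24×16 boundary matrix has rank 15 and Smith normal form diag(1,1,1,1,1,1,1,1,1,1,1,1,1,1,1).

Reading off H_k = ker ∂_k / im ∂_{k+1}:

  H_2: rank ker ∂_2 − rank ∂_3 = (16 − 15) − 0 = 1, and there is no ∂_3, so H_2 ≅ Z.

(K is a triangulation of the torus T^2.)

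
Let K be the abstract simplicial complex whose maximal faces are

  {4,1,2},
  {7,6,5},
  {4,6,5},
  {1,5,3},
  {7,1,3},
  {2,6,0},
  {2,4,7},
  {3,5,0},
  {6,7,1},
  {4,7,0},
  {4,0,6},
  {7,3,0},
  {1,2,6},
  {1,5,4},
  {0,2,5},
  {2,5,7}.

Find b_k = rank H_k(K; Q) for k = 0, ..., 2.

Order the vertices as 0 < 1 < 2 < 3 < 4 < 5 < 6 < 7. Listing each simplex with vertices in this order, K has dimension 2 with simplices:

  0-simplices (8): [0], [1], [2], [3], [4], [5], [6], [7]
  1-simplices (24): (24 of them)
  2-simplices (16): [0,2,5], [0,2,6], [0,3,5], [0,3,7], [0,4,6], [0,4,7], [1,2,4], [1,2,6], [1,3,5], [1,3,7], [1,4,5], [1,6,7], [2,4,7], [2,5,7], [4,5,6], [5,6,7]

giving chain groups C_0 ≅ Z^8, C_1 ≅ Z^24, C_2 ≅ Z^16.

The boundary map ∂_1: C_1 → C_0 maps an edge to its endpoints' difference, ∂[p,q] = q − p.
The resulting 8×24 matrix has rank 7, and its Smith normal form has invariant factors (1,1,1,1,1,1,1).

∂_2: C_2 → C_1 sends each 2-simplex [p,q,r] to [q,r] − [p,r] + [p,q]. For instance
  ∂[1,6,7] = [6,7] − [1,7] + [1,6],
  ∂[0,3,5] = [3,5] − [0,5] + [0,3].
The 24×16 boundary matrix has rank 15 and Smith normal form diag(1,1,1,1,1,1,1,1,1,1,1,1,1,1,1).

Now H_k = ker ∂_k / im ∂_{k+1}, so:

  H_0: rank C_0 − rank ∂_1 = 8 − 7 = 1, and the invariant factors of ∂_1 are all 1, so H_0 = Z.
  H_1: rank ker ∂_1 − rank ∂_2 = (24 − 7) − 15 = 2, and the invariant factors of ∂_2 are all 1, so H_1 = Z^2.
  H_2: rank ker ∂_2 − rank ∂_3 = (16 − 15) − 0 = 1, and there is no ∂_3, so H_2 = Z.

Hence the Betti numbers are b_0 = 1, b_1 = 2, b_2 = 1.

b_0 = 1, b_1 = 2, b_2 = 1.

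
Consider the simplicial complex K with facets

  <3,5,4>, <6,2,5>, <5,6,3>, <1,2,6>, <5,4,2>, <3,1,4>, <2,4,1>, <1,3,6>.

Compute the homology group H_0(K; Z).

Fix the vertex order 1 < 2 < 3 < 4 < 5 < 6 and write every simplex with vertices in increasing order. Then dim K = 2 and the simplices of K are:

  0-simplices (6): [1], [2], [3], [4], [5], [6]
  1-simplices (12): [1,2], [1,3], [1,4], [1,6], [2,4], [2,5], [2,6], [3,4], [3,5], [3,6], [4,5], [5,6]
  2-simplices (8): [1,2,4], [1,2,6], [1,3,4], [1,3,6], [2,4,5], [2,5,6], [3,4,5], [3,5,6]

Hence C_0 ≅ Z^6, C_1 ≅ Z^12, C_2 ≅ Z^8.

∂_1: C_1 → C_0 maps an edge to its endpoints' difference, ∂[p,q] = q − p.
The 6×12 boundary matrix has rank 5 and Smith normal form diag(1,1,1,1,1).

∂_2: C_2 → C_1 sends each 2-simplex [p,q,r] to [q,r] − [p,r] + [p,q]. For instance
  ∂[3,5,6] = [5,6] − [3,6] + [3,5],
  ∂[2,5,6] = [5,6] − [2,6] + [2,5].
The 12×8 boundary matrix has rank 7 and Smith normal form diag(1,1,1,1,1,1,1).

Now H_k = ker ∂_k / im ∂_{k+1}, so:

  H_0: rank C_0 − rank ∂_1 = 6 − 5 = 1, and the invariant factors of ∂_1 are all 1, so H_0 = Z.

H_0 ≅ Z.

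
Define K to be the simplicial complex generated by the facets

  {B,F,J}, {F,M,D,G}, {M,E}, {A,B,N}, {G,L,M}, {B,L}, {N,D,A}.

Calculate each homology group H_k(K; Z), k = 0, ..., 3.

We work with the vertex ordering A < B < D < E < F < G < J < L < M < N. The simplices of K, each written with vertices in increasing order, are:

  0-simplices (10): A, B, D, E, F, G, J, L, M, N
  1-simplices (18): AB, AD, AN, BF, BJ, BL, BN, DF, DG, DM, DN, EM, FG, FJ, FM, GL, GM, LM
  2-simplices (8): ABN, ADN, BFJ, DFG, DFM, DGM, FGM, GLM
  3-simplices (1): DFGM

Hence C_0 ≅ Z^10, C_1 ≅ Z^18, C_2 ≅ Z^8, C_3 ≅ Z^1.

The boundary map ∂_1: C_1 → C_0 maps an edge to its endpoints' difference, ∂[p,q] = q − p.
The resulting 10×18 matrix has rank 9, and its Smith normal form has invariant factors (1,1,1,1,1,1,1,1,1).

Boundary ∂_2: C_2 → C_1 maps a triangle to the signed sum of its edges. For instance
  ∂DGM = GM − DM + DG,
  ∂BFJ = FJ − BJ + BF.
The 18×8 boundary matrix has rank 7 and Smith normal form diag(1,1,1,1,1,1,1).

∂_3: C_3 → C_2 sends each 3-simplex σ to the alternating sum Σ_i (−1)^i (σ with its i-th vertex removed). For instance
  ∂DFGM = FGM − DGM + DFM − DFG.
The resulting 8×1 matrix has rank 1, and its Smith normal form has invariant factors (1).

Now H_k = ker ∂_k / im ∂_{k+1}, so:

  H_0: rank C_0 − rank ∂_1 = 10 − 9 = 1, and the invariant factors of ∂_1 are all 1, so H_0 ≅ Z.
  H_1: rank ker ∂_1 − rank ∂_2 = (18 − 9) − 7 = 2, and the invariant factors of ∂_2 are all 1, so H_1 ≅ Z^2.
  H_2: rank ker ∂_2 − rank ∂_3 = (8 − 7) − 1 = 0, and the invariant factors of ∂_3 are all 1, so H_2 ≅ 0.
  H_3: rank ker ∂_3 − rank ∂_4 = (1 − 1) − 0 = 0, and there is no ∂_4, so H_3 ≅ 0.

As a check, the Euler characteristic is 10 − 18 + 8 − 1 = -1, which agrees with 1 − 2 + 0 − 0 = -1.

H_0 = Z,  H_1 = Z^2,  H_2 = 0,  H_3 = 0.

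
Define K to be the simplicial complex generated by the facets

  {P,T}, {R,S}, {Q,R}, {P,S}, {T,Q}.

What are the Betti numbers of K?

Take the total order P < Q < R < S < T on the vertex set. Then K (dimension 1) consists of the simplices:

  0-simplices (5): P, Q, R, S, T
  1-simplices (5): PS, PT, QR, QT, RS

giving chain groups C_0 ≅ Z^5, C_1 ≅ Z^5.

∂_1: C_1 → C_0 maps an edge to its endpoints' difference, ∂[p,q] = q − p.
The 5×5 boundary matrix has rank 4 and Smith normal form diag(1,1,1,1).

Reading off H_k = ker ∂_k / im ∂_{k+1}:

  H_0: rank C_0 − rank ∂_1 = 5 − 4 = 1, and the invariant factors of ∂_1 are all 1, so H_0 = Z.
  H_1: rank ker ∂_1 − rank ∂_2 = (5 − 4) − 0 = 1, and there is no ∂_2, so H_1 = Z.

Hence the Betti numbers are b_0 = 1, b_1 = 1.

b_0 = 1, b_1 = 1.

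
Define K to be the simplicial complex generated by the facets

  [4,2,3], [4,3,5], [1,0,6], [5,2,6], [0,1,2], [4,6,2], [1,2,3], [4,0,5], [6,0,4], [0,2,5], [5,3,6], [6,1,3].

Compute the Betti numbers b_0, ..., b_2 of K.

Take the total order 0 < 1 < 2 < 3 < 4 < 5 < 6 on the vertex set. Then K (dimension 2) consists of the simplices:

  0-simplices (7): [0], [1], [2], [3], [4], [5], [6]
  1-simplices (18): [0,1], [0,2], [0,4], [0,5], [0,6], [1,2], [1,3], [1,6], [2,3], [2,4], [2,5], [2,6], [3,4], [3,5], [3,6], [4,5], [4,6], [5,6]
  2-simplices (12): [0,1,2], [0,1,6], [0,2,5], [0,4,5], [0,4,6], [1,2,3], [1,3,6], [2,3,4], [2,4,6], [2,5,6], [3,4,5], [3,5,6]

Hence C_0 ≅ Z^7, C_1 ≅ Z^18, C_2 ≅ Z^12.

Boundary ∂_1: C_1 → C_0 is given by ∂[p,q] = [q] − [p].
The 7×18 boundary matrix has rank 6 and Smith normal form diag(1,1,1,1,1,1).

The boundary map ∂_2: C_2 → C_1 sends each 2-simplex [p,q,r] to [q,r] − [p,r] + [p,q]. For instance
  ∂[3,5,6] = [5,6] − [3,6] + [3,5],
  ∂[0,1,6] = [1,6] − [0,6] + [0,1].
This gives a 18×12 integer matrix of rank 12; reducing to Smith normal form yields diagonal entries (1,1,1,1,1,1,1,1,1,1,1,2).

Computing H_k = (kernel of ∂_k) / (image of ∂_{k+1}):

  H_0: rank C_0 − rank ∂_1 = 7 − 6 = 1, and the invariant factors of ∂_1 are all 1, so H_0 = Z.
  H_1: rank ker ∂_1 − rank ∂_2 = (18 − 6) − 12 = 0, and ∂_2 has invariant factor 2 > 1, so H_1 = Z/2.
  H_2: rank ker ∂_2 − rank ∂_3 = (12 − 12) − 0 = 0, and there is no ∂_3, so H_2 = 0.

Hence the Betti numbers are b_0 = 1, b_1 = 0, b_2 = 0.

b_0 = 1, b_1 = 0, b_2 = 0.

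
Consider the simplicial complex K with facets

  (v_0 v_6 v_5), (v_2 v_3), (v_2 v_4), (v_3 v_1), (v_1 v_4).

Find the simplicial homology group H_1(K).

H_1 = Z.

Order the vertices as v_0 < v_1 < v_2 < v_3 < v_4 < v_5 < v_6. Listing each simplex with vertices in this order, K has dimension 2 with simplices:

  0-simplices (7): [v_0], [v_1], [v_2], [v_3], [v_4], [v_5], [v_6]
  1-simplices (7): [v_0,v_5], [v_0,v_6], [v_1,v_3], [v_1,v_4], [v_2,v_3], [v_2,v_4], [v_5,v_6]
  2-simplices (1): [v_0,v_5,v_6]

Hence C_0 ≅ Z^7, C_1 ≅ Z^7, C_2 ≅ Z^1.

The boundary map ∂_1: C_1 → C_0 maps an edge to its endpoints' difference, ∂[p,q] = q − p.
As a 7×7 matrix over Z this has rank 5, with invariant factors (1,1,1,1,1).

Boundary ∂_2: C_2 → C_1 acts by ∂[p,q,r] = [q,r] − [p,r] + [p,q]. For instance
  ∂[v_0,v_5,v_6] = [v_5,v_6] − [v_0,v_6] + [v_0,v_5].
The 7×1 boundary matrix has rank 1 and Smith normal form diag(1).

Computing H_k = (kernel of ∂_k) / (image of ∂_{k+1}):

  H_1: rank ker ∂_1 − rank ∂_2 = (7 − 5) − 1 = 1, and the invariant factors of ∂_2 are all 1, so H_1 ≅ Z.

(K is a triangulation of the disjoint union of the 2-simplex and the circle S^1.)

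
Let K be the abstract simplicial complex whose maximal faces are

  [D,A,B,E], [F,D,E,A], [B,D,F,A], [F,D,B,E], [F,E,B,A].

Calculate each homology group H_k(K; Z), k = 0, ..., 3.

K has 5 vertices, 10 edges, 10 triangles, 5 3-simplices.
rank ∂_0 = 0, rank ∂_1 = 4 ⇒ b_0 = 5 − 0 − 4 = 1; all invariant factors of ∂_1 are 1 so no torsion. So H_0 ≅ Z.
rank ∂_1 = 4, rank ∂_2 = 6 ⇒ b_1 = 10 − 4 − 6 = 0; all invariant factors of ∂_2 are 1 so no torsion. So H_1 ≅ 0.
rank ∂_2 = 6, rank ∂_3 = 4 ⇒ b_2 = 10 − 6 − 4 = 0; all invariant factors of ∂_3 are 1 so no torsion. So H_2 ≅ 0.
rank ∂_3 = 4, rank ∂_4 = 0 ⇒ b_3 = 5 − 4 − 0 = 1. So H_3 ≅ Z.

H_0 = Z,  H_1 = 0,  H_2 = 0,  H_3 = Z.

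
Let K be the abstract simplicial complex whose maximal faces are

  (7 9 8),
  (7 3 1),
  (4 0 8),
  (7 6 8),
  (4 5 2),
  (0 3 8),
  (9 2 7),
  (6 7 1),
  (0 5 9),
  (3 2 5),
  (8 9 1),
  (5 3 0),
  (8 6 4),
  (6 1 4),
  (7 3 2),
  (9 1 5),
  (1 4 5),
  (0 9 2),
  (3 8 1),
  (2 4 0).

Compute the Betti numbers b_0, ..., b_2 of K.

K has 10 vertices, 30 edges, 20 triangles.
rank ∂_0 = 0, rank ∂_1 = 9 ⇒ b_0 = 10 − 0 − 9 = 1; all invariant factors of ∂_1 are 1 so no torsion. So H_0 = Z.
rank ∂_1 = 9, rank ∂_2 = 20 ⇒ b_1 = 30 − 9 − 20 = 1; ∂_2 has invariant factor(s) [2] giving torsion. So H_1 = Z ⊕ Z_2.
rank ∂_2 = 20, rank ∂_3 = 0 ⇒ b_2 = 20 − 20 − 0 = 0. So H_2 = 0.

b_0 = 1, b_1 = 1, b_2 = 0.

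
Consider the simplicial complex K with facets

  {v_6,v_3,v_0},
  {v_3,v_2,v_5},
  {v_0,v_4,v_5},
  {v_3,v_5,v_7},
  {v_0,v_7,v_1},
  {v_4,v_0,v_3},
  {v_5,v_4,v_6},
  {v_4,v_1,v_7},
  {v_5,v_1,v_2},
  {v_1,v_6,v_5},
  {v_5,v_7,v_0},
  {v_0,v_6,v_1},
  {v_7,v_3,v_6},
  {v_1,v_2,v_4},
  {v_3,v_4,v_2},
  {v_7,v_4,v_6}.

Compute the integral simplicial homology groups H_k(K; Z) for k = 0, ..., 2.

We work with the vertex ordering v_0 < v_1 < v_2 < v_3 < v_4 < v_5 < v_6 < v_7. The simplices of K, each written with vertices in increasing order, are:

  0-simplices (8): [v_0], [v_1], [v_2], [v_3], [v_4], [v_5], [v_6], [v_7]
  1-simplices (24): (24 of them)
  2-simplices (16): (16 of them)

so the chain groups are C_0 ≅ Z^8, C_1 ≅ Z^24, C_2 ≅ Z^16.

∂_1: C_1 → C_0 is given by ∂[p,q] = [q] − [p]. For instance
  ∂[v_3,v_4] = [v_4] − [v_3].
As a 8×24 matrix over Z this has rank 7, with invariant factors (1,1,1,1,1,1,1).

∂_2: C_2 → C_1 sends each 2-simplex [p,q,r] to [q,r] − [p,r] + [p,q]. For instance
  ∂[v_1,v_5,v_6] = [v_5,v_6] − [v_1,v_6] + [v_1,v_5],
  ∂[v_3,v_5,v_7] = [v_5,v_7] − [v_3,v_7] + [v_3,v_5].
As a 24×16 matrix over Z this has rank 15, with invariant factors (1,1,1,1,1,1,1,1,1,1,1,1,1,1,1).

Now H_k = ker ∂_k / im ∂_{k+1}, so:

  H_0: rank C_0 − rank ∂_1 = 8 − 7 = 1, and the invariant factors of ∂_1 are all 1, so H_0 = Z.
  H_1: rank ker ∂_1 − rank ∂_2 = (24 − 7) − 15 = 2, and the invariant factors of ∂_2 are all 1, so H_1 = Z^2.
  H_2: rank ker ∂_2 − rank ∂_3 = (16 − 15) − 0 = 1, and there is no ∂_3, so H_2 = Z.

(K is a triangulation of the torus T^2.)

H_0 ≅ Z,  H_1 ≅ Z^2,  H_2 ≅ Z.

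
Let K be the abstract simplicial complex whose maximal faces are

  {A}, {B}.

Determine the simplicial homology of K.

H_0 ≅ Z^2.

Order the vertices as A < B. Listing each simplex with vertices in this order, K has dimension 0 with simplices:

  0-simplices (2): A, B

Hence C_0 ≅ Z^2.

Computing H_k = (kernel of ∂_k) / (image of ∂_{k+1}):

  H_0: rank C_0 − rank ∂_1 = 2 − 0 = 2, and there is no ∂_1, so H_0 ≅ Z^2.

(K is a triangulation of a set of 2 points.)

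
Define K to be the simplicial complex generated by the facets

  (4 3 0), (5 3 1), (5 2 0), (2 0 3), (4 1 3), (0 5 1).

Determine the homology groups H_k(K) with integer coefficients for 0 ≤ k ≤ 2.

H_0 = Z,  H_1 = Z,  H_2 = 0.

Fix the vertex order 0 < 1 < 2 < 3 < 4 < 5 and write every simplex with vertices in increasing order. Then dim K = 2 and the simplices of K are:

  0-simplices (6): [0], [1], [2], [3], [4], [5]
  1-simplices (12): [0,1], [0,2], [0,3], [0,4], [0,5], [1,3], [1,4], [1,5], [2,3], [2,5], [3,4], [3,5]
  2-simplices (6): [0,1,5], [0,2,3], [0,2,5], [0,3,4], [1,3,4], [1,3,5]

so the chain groups are C_0 ≅ Z^6, C_1 ≅ Z^12, C_2 ≅ Z^6.

Boundary ∂_1: C_1 → C_0 is given by ∂[p,q] = [q] − [p].
The 6×12 boundary matrix has rank 5 and Smith normal form diag(1,1,1,1,1).

Boundary ∂_2: C_2 → C_1 acts by ∂[p,q,r] = [q,r] − [p,r] + [p,q]. For instance
  ∂[0,2,5] = [2,5] − [0,5] + [0,2],
  ∂[1,3,5] = [3,5] − [1,5] + [1,3].
As a 12×6 matrix over Z this has rank 6, with invariant factors (1,1,1,1,1,1).

Now H_k = ker ∂_k / im ∂_{k+1}, so:

  H_0: rank C_0 − rank ∂_1 = 6 − 5 = 1, and the invariant factors of ∂_1 are all 1, so H_0 ≅ Z.
  H_1: rank ker ∂_1 − rank ∂_2 = (12 − 5) − 6 = 1, and the invariant factors of ∂_2 are all 1, so H_1 ≅ Z.
  H_2: rank ker ∂_2 − rank ∂_3 = (6 − 6) − 0 = 0, and there is no ∂_3, so H_2 ≅ 0.

As a check, the Euler characteristic is 6 − 12 + 6 = 0, which agrees with 1 − 1 + 0 = 0.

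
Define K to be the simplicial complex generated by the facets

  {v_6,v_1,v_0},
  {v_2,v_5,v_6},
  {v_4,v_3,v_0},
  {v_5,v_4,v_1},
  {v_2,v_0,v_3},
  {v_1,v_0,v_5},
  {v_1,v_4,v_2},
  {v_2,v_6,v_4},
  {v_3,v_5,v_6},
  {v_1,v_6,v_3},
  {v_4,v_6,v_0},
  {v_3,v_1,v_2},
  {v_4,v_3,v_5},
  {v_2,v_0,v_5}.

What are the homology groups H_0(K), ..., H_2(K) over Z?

H_0 = Z,  H_1 = Z^2,  H_2 = Z.

Order the vertices as v_0 < v_1 < v_2 < v_3 < v_4 < v_5 < v_6. Listing each simplex with vertices in this order, K has dimension 2 with simplices:

  0-simplices (7): [v_0], [v_1], [v_2], [v_3], [v_4], [v_5], [v_6]
  1-simplices (21): (21 of them)
  2-simplices (14): (14 of them)

so the chain groups are C_0 ≅ Z^7, C_1 ≅ Z^21, C_2 ≅ Z^14.

∂_1: C_1 → C_0 is given by ∂[p,q] = [q] − [p]. For instance
  ∂[v_0,v_2] = [v_2] − [v_0].
As a 7×21 matrix over Z this has rank 6, with invariant factors (1,1,1,1,1,1).

The boundary map ∂_2: C_2 → C_1 maps a triangle to the signed sum of its edges. For instance
  ∂[v_1,v_2,v_4] = [v_2,v_4] − [v_1,v_4] + [v_1,v_2],
  ∂[v_2,v_4,v_6] = [v_4,v_6] − [v_2,v_6] + [v_2,v_4].
As a 21×14 matrix over Z this has rank 13, with invariant factors (1,1,1,1,1,1,1,1,1,1,1,1,1).

Now H_k = ker ∂_k / im ∂_{k+1}, so:

  H_0: rank C_0 − rank ∂_1 = 7 − 6 = 1, and the invariant factors of ∂_1 are all 1, so H_0 ≅ Z.
  H_1: rank ker ∂_1 − rank ∂_2 = (21 − 6) − 13 = 2, and the invariant factors of ∂_2 are all 1, so H_1 ≅ Z^2.
  H_2: rank ker ∂_2 − rank ∂_3 = (14 − 13) − 0 = 1, and there is no ∂_3, so H_2 ≅ Z.

(K is a triangulation of the torus T^2.)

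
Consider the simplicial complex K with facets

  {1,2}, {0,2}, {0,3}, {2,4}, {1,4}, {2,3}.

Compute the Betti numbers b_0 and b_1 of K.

Fix the vertex order 0 < 1 < 2 < 3 < 4 and write every simplex with vertices in increasing order. Then dim K = 1 and the simplices of K are:

  0-simplices (5): [0], [1], [2], [3], [4]
  1-simplices (6): [0,2], [0,3], [1,2], [1,4], [2,3], [2,4]

Hence C_0 ≅ Z^5, C_1 ≅ Z^6.

Boundary ∂_1: C_1 → C_0 maps an edge to its endpoints' difference, ∂[p,q] = q − p. For instance
  ∂[2,3] = [3] − [2].
The 5×6 boundary matrix has rank 4 and Smith normal form diag(1,1,1,1).

From H_k ≅ ker(∂_k) / im(∂_{k+1}) we obtain:

  H_0: rank C_0 − rank ∂_1 = 5 − 4 = 1, and the invariant factors of ∂_1 are all 1, so H_0 = Z.
  H_1: rank ker ∂_1 − rank ∂_2 = (6 − 4) − 0 = 2, and there is no ∂_2, so H_1 = Z^2.

As a check, the Euler characteristic is 5 − 6 = -1, which agrees with 1 − 2 = -1.

Hence the Betti numbers are b_0 = 1, b_1 = 2.

b_0 = 1, b_1 = 2.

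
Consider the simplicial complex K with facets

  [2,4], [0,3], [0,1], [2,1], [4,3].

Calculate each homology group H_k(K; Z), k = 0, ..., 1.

H_0 ≅ Z,  H_1 ≅ Z.

K has 5 vertices, 5 edges.
rank ∂_0 = 0, rank ∂_1 = 4 ⇒ b_0 = 5 − 0 − 4 = 1; all invariant factors of ∂_1 are 1 so no torsion. So H_0 ≅ Z.
rank ∂_1 = 4, rank ∂_2 = 0 ⇒ b_1 = 5 − 4 − 0 = 1. So H_1 ≅ Z.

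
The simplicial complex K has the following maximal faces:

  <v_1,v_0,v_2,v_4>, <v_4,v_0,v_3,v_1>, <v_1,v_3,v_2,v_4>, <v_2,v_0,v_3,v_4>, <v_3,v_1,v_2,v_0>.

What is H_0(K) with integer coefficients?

We work with the vertex ordering v_0 < v_1 < v_2 < v_3 < v_4. The simplices of K, each written with vertices in increasing order, are:

  0-simplices (5): [v_0], [v_1], [v_2], [v_3], [v_4]
  1-simplices (10): [v_0,v_1], [v_0,v_2], [v_0,v_3], [v_0,v_4], [v_1,v_2], [v_1,v_3], [v_1,v_4], [v_2,v_3], [v_2,v_4], [v_3,v_4]
  2-simplices (10): [v_0,v_1,v_2], [v_0,v_1,v_3], [v_0,v_1,v_4], [v_0,v_2,v_3], [v_0,v_2,v_4], [v_0,v_3,v_4], [v_1,v_2,v_3], [v_1,v_2,v_4], [v_1,v_3,v_4], [v_2,v_3,v_4]
  3-simplices (5): [v_0,v_1,v_2,v_3], [v_0,v_1,v_2,v_4], [v_0,v_1,v_3,v_4], [v_0,v_2,v_3,v_4], [v_1,v_2,v_3,v_4]

so the chain groups are C_0 ≅ Z^5, C_1 ≅ Z^10, C_2 ≅ Z^10, C_3 ≅ Z^5.

∂_1: C_1 → C_0 maps an edge to its endpoints' difference, ∂[p,q] = q − p. For instance
  ∂[v_0,v_2] = [v_2] − [v_0].
This gives a 5×10 integer matrix of rank 4; reducing to Smith normal form yields diagonal entries (1,1,1,1).

Boundary ∂_2: C_2 → C_1 sends each 2-simplex [p,q,r] to [q,r] − [p,r] + [p,q]. For instance
  ∂[v_0,v_2,v_4] = [v_2,v_4] − [v_0,v_4] + [v_0,v_2],
  ∂[v_2,v_3,v_4] = [v_3,v_4] − [v_2,v_4] + [v_2,v_3].
As a 10×10 matrix over Z this has rank 6, with invariant factors (1,1,1,1,1,1).

The boundary map ∂_3: C_3 → C_2 sends each 3-simplex σ to the alternating sum Σ_i (−1)^i (σ with its i-th vertex removed). For instance
  ∂[v_0,v_1,v_2,v_4] = [v_1,v_2,v_4] − [v_0,v_2,v_4] + [v_0,v_1,v_4] − [v_0,v_1,v_2],
  ∂[v_0,v_1,v_3,v_4] = [v_1,v_3,v_4] − [v_0,v_3,v_4] + [v_0,v_1,v_4] − [v_0,v_1,v_3].
This gives a 10×5 integer matrix of rank 4; reducing to Smith normal form yields diagonal entries (1,1,1,1).

Now H_k = ker ∂_k / im ∂_{k+1}, so:

  H_0: rank C_0 − rank ∂_1 = 5 − 4 = 1, and the invariant factors of ∂_1 are all 1, so H_0 = Z.

H_0 ≅ Z.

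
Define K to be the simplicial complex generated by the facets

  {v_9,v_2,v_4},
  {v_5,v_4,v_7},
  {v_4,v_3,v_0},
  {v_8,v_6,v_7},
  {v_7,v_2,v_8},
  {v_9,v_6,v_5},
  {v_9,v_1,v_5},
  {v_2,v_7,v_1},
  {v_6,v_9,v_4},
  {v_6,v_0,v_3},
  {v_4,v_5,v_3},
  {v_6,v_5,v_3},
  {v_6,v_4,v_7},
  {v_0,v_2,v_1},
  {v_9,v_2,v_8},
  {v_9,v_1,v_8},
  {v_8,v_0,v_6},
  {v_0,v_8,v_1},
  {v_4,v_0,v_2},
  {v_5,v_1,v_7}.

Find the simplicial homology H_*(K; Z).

We work with the vertex ordering v_0 < v_1 < v_2 < v_3 < v_4 < v_5 < v_6 < v_7 < v_8 < v_9. The simplices of K, each written with vertices in increasing order, are:

  0-simplices (10): [v_0], [v_1], [v_2], [v_3], [v_4], [v_5], [v_6], [v_7], [v_8], [v_9]
  1-simplices (30): (30 of them)
  2-simplices (20): (20 of them)

giving chain groups C_0 ≅ Z^10, C_1 ≅ Z^30, C_2 ≅ Z^20.

The boundary map ∂_1: C_1 → C_0 maps an edge to its endpoints' difference, ∂[p,q] = q − p.
The resulting 10×30 matrix has rank 9, and its Smith normal form has invariant factors (1,1,1,1,1,1,1,1,1).

The boundary map ∂_2: C_2 → C_1 maps a triangle to the signed sum of its edges. For instance
  ∂[v_0,v_2,v_4] = [v_2,v_4] − [v_0,v_4] + [v_0,v_2],
  ∂[v_0,v_6,v_8] = [v_6,v_8] − [v_0,v_8] + [v_0,v_6].
This gives a 30×20 integer matrix of rank 20; reducing to Smith normal form yields diagonal entries (1,1,1,1,1,1,1,1,1,1,1,1,1,1,1,1,1,1,1,2).

Now H_k = ker ∂_k / im ∂_{k+1}, so:

  H_0: rank C_0 − rank ∂_1 = 10 − 9 = 1, and the invariant factors of ∂_1 are all 1, so H_0 ≅ Z.
  H_1: rank ker ∂_1 − rank ∂_2 = (30 − 9) − 20 = 1, and ∂_2 has invariant factor 2 > 1, so H_1 ≅ Z ⊕ Z/2.
  H_2: rank ker ∂_2 − rank ∂_3 = (20 − 20) − 0 = 0, and there is no ∂_3, so H_2 ≅ 0.

As a check, the Euler characteristic is 10 − 30 + 20 = 0, which agrees with 1 − 1 + 0 = 0.
(K is a triangulation of the Klein bottle.)

H_0 = Z,  H_1 = Z ⊕ Z/2,  H_2 = 0.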